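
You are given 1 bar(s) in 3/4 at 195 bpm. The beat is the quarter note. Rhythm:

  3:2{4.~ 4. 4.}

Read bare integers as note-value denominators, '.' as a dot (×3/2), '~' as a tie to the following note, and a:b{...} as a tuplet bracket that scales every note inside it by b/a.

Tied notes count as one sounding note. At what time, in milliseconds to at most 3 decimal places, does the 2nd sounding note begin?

1. 0.0ms @ 0 + 615.385ms (2)
2. 615.385ms @ 2 + 307.692ms (1)

note 2 onset = 2b = 615.385ms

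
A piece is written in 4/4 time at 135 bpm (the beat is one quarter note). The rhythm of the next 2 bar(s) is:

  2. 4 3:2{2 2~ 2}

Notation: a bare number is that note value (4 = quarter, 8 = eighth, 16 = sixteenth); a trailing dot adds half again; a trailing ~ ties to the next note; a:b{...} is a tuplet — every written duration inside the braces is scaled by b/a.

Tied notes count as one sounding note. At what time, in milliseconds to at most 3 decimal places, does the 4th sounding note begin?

note 4 onset = 16/3b = 2370.37ms

1. 0.0ms @ 0 + 1333.333ms (3)
2. 1333.333ms @ 3 + 444.444ms (1)
3. 1777.778ms @ 4 + 592.593ms (4/3)
4. 2370.37ms @ 16/3 + 1185.185ms (8/3)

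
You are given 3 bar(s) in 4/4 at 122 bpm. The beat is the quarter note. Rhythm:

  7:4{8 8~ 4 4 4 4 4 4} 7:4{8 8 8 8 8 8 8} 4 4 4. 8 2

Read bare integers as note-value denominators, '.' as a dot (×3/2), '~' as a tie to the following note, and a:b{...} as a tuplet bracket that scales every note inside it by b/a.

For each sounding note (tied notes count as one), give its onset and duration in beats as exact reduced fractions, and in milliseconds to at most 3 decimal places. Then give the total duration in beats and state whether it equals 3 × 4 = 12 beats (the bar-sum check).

1) 0.0ms=0b +140.515ms=2/7b
2) 140.515ms=2/7b +421.546ms=6/7b
3) 562.061ms=8/7b +281.03ms=4/7b
4) 843.091ms=12/7b +281.03ms=4/7b
5) 1124.122ms=16/7b +281.03ms=4/7b
6) 1405.152ms=20/7b +281.03ms=4/7b
7) 1686.183ms=24/7b +281.03ms=4/7b
8) 1967.213ms=4b +140.515ms=2/7b
9) 2107.728ms=30/7b +140.515ms=2/7b
10) 2248.244ms=32/7b +140.515ms=2/7b
11) 2388.759ms=34/7b +140.515ms=2/7b
12) 2529.274ms=36/7b +140.515ms=2/7b
13) 2669.789ms=38/7b +140.515ms=2/7b
14) 2810.304ms=40/7b +140.515ms=2/7b
15) 2950.82ms=6b +491.803ms=1b
16) 3442.623ms=7b +491.803ms=1b
17) 3934.426ms=8b +737.705ms=3/2b
18) 4672.131ms=19/2b +245.902ms=1/2b
19) 4918.033ms=10b +983.607ms=2b
Σ=12b of 12 (122bpm 4/4) — PASS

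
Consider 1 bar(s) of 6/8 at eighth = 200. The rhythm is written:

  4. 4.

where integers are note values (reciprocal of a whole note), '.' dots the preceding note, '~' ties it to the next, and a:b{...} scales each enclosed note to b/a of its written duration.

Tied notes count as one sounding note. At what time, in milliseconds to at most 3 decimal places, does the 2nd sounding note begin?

note 2 onset = 3b = 900.0ms

1. 0.0ms @ 0 + 900.0ms (3)
2. 900.0ms @ 3 + 900.0ms (3)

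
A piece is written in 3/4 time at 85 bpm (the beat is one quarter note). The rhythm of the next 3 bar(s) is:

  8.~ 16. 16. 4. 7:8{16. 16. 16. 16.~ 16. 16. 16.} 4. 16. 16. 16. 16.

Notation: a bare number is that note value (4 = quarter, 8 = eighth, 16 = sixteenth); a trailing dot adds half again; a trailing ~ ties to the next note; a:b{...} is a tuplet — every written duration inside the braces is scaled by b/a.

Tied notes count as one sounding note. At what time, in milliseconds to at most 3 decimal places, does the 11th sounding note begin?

note 11 onset = 15/2b = 5294.118ms

1. 0.0ms @ 0 + 794.118ms (9/8)
2. 794.118ms @ 9/8 + 264.706ms (3/8)
3. 1058.824ms @ 3/2 + 1058.824ms (3/2)
4. 2117.647ms @ 3 + 302.521ms (3/7)
5. 2420.168ms @ 24/7 + 302.521ms (3/7)
6. 2722.689ms @ 27/7 + 302.521ms (3/7)
7. 3025.21ms @ 30/7 + 605.042ms (6/7)
8. 3630.252ms @ 36/7 + 302.521ms (3/7)
9. 3932.773ms @ 39/7 + 302.521ms (3/7)
10. 4235.294ms @ 6 + 1058.824ms (3/2)
11. 5294.118ms @ 15/2 + 264.706ms (3/8)
12. 5558.824ms @ 63/8 + 264.706ms (3/8)
13. 5823.529ms @ 33/4 + 264.706ms (3/8)
14. 6088.235ms @ 69/8 + 264.706ms (3/8)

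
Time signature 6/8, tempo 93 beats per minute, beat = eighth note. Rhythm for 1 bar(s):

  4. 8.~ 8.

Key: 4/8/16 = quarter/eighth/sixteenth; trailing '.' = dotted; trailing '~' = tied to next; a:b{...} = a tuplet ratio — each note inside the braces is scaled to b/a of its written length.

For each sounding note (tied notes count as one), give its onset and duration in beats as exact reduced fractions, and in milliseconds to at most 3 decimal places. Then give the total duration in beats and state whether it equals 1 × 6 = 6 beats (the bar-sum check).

1) 0.0ms=0b +1935.484ms=3b
2) 1935.484ms=3b +1935.484ms=3b
Σ=6b of 6 (93bpm 6/8) — PASS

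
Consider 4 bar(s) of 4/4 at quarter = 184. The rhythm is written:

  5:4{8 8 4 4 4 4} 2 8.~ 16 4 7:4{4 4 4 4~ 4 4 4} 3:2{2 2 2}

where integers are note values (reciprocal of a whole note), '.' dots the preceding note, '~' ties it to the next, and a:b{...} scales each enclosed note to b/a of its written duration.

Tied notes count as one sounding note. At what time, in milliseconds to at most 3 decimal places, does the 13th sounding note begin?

1. 0.0ms @ 0 + 130.435ms (2/5)
2. 130.435ms @ 2/5 + 130.435ms (2/5)
3. 260.87ms @ 4/5 + 260.87ms (4/5)
4. 521.739ms @ 8/5 + 260.87ms (4/5)
5. 782.609ms @ 12/5 + 260.87ms (4/5)
6. 1043.478ms @ 16/5 + 260.87ms (4/5)
7. 1304.348ms @ 4 + 652.174ms (2)
8. 1956.522ms @ 6 + 326.087ms (1)
9. 2282.609ms @ 7 + 326.087ms (1)
10. 2608.696ms @ 8 + 186.335ms (4/7)
11. 2795.031ms @ 60/7 + 186.335ms (4/7)
12. 2981.366ms @ 64/7 + 186.335ms (4/7)
13. 3167.702ms @ 68/7 + 372.671ms (8/7)
14. 3540.373ms @ 76/7 + 186.335ms (4/7)
15. 3726.708ms @ 80/7 + 186.335ms (4/7)
16. 3913.043ms @ 12 + 434.783ms (4/3)
17. 4347.826ms @ 40/3 + 434.783ms (4/3)
18. 4782.609ms @ 44/3 + 434.783ms (4/3)

note 13 onset = 68/7b = 3167.702ms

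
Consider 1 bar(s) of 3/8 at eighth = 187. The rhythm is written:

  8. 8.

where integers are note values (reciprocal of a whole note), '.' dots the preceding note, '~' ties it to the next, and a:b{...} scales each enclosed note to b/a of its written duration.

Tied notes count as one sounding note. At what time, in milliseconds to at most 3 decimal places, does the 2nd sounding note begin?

1. 0.0ms @ 0 + 481.283ms (3/2)
2. 481.283ms @ 3/2 + 481.283ms (3/2)

note 2 onset = 3/2b = 481.283ms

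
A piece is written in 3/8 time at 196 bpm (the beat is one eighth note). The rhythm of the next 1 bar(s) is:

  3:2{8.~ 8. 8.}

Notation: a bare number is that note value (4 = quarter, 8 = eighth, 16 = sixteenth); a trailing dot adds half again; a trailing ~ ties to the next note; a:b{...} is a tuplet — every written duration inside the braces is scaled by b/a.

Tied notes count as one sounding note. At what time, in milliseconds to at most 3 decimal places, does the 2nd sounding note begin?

note 2 onset = 2b = 612.245ms

1. 0.0ms @ 0 + 612.245ms (2)
2. 612.245ms @ 2 + 306.122ms (1)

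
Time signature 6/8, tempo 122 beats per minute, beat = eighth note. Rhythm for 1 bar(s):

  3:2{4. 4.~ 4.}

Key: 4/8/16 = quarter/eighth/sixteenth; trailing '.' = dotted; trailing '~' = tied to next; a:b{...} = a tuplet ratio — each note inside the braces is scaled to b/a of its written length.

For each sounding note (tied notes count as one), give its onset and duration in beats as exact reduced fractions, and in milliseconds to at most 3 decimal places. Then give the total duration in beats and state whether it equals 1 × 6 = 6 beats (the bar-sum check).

1) 0.0ms=0b +983.607ms=2b
2) 983.607ms=2b +1967.213ms=4b
Σ=6b of 6 (122bpm 6/8) — PASS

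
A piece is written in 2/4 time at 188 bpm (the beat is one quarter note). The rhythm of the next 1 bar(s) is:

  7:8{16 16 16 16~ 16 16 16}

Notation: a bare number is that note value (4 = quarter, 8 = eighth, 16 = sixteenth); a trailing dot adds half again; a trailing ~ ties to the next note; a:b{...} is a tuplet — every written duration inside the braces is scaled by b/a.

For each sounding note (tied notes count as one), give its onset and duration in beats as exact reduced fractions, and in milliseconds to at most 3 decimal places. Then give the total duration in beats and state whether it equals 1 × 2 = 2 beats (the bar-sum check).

1) 0.0ms=0b +91.185ms=2/7b
2) 91.185ms=2/7b +91.185ms=2/7b
3) 182.371ms=4/7b +91.185ms=2/7b
4) 273.556ms=6/7b +182.371ms=4/7b
5) 455.927ms=10/7b +91.185ms=2/7b
6) 547.112ms=12/7b +91.185ms=2/7b
Σ=2b of 2 (188bpm 2/4) — PASS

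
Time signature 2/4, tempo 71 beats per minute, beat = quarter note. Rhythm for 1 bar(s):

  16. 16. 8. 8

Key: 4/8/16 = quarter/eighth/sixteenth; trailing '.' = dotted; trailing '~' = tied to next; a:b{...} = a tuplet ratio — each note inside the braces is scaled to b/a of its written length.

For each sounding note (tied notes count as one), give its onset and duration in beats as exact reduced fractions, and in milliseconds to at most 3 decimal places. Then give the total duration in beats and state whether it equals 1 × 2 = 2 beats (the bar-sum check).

1) 0.0ms=0b +316.901ms=3/8b
2) 316.901ms=3/8b +316.901ms=3/8b
3) 633.803ms=3/4b +633.803ms=3/4b
4) 1267.606ms=3/2b +422.535ms=1/2b
Σ=2b of 2 (71bpm 2/4) — PASS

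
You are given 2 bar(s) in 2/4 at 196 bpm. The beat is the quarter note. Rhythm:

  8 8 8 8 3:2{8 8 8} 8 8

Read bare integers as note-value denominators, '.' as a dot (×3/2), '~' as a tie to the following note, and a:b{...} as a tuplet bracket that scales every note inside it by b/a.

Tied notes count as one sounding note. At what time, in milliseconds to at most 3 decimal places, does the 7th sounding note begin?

note 7 onset = 8/3b = 816.327ms

1. 0.0ms @ 0 + 153.061ms (1/2)
2. 153.061ms @ 1/2 + 153.061ms (1/2)
3. 306.122ms @ 1 + 153.061ms (1/2)
4. 459.184ms @ 3/2 + 153.061ms (1/2)
5. 612.245ms @ 2 + 102.041ms (1/3)
6. 714.286ms @ 7/3 + 102.041ms (1/3)
7. 816.327ms @ 8/3 + 102.041ms (1/3)
8. 918.367ms @ 3 + 153.061ms (1/2)
9. 1071.429ms @ 7/2 + 153.061ms (1/2)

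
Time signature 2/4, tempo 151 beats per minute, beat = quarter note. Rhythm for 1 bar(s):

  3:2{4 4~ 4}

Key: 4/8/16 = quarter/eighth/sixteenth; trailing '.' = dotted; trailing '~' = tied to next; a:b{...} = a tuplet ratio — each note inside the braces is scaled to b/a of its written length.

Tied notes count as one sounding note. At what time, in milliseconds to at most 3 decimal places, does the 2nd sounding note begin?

1. 0.0ms @ 0 + 264.901ms (2/3)
2. 264.901ms @ 2/3 + 529.801ms (4/3)

note 2 onset = 2/3b = 264.901ms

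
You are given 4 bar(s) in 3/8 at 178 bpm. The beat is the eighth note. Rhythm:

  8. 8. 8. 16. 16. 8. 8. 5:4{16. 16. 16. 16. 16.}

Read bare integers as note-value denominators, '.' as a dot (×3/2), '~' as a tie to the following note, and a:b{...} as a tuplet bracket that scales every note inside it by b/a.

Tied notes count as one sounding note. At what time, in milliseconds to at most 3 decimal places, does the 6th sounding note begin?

1. 0.0ms @ 0 + 505.618ms (3/2)
2. 505.618ms @ 3/2 + 505.618ms (3/2)
3. 1011.236ms @ 3 + 505.618ms (3/2)
4. 1516.854ms @ 9/2 + 252.809ms (3/4)
5. 1769.663ms @ 21/4 + 252.809ms (3/4)
6. 2022.472ms @ 6 + 505.618ms (3/2)
7. 2528.09ms @ 15/2 + 505.618ms (3/2)
8. 3033.708ms @ 9 + 202.247ms (3/5)
9. 3235.955ms @ 48/5 + 202.247ms (3/5)
10. 3438.202ms @ 51/5 + 202.247ms (3/5)
11. 3640.449ms @ 54/5 + 202.247ms (3/5)
12. 3842.697ms @ 57/5 + 202.247ms (3/5)

note 6 onset = 6b = 2022.472ms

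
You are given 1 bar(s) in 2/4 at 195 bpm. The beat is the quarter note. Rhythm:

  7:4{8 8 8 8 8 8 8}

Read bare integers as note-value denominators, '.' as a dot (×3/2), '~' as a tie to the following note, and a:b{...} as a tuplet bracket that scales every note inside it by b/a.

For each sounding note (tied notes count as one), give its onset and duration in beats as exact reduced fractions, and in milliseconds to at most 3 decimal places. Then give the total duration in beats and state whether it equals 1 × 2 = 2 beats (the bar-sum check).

1) 0.0ms=0b +87.912ms=2/7b
2) 87.912ms=2/7b +87.912ms=2/7b
3) 175.824ms=4/7b +87.912ms=2/7b
4) 263.736ms=6/7b +87.912ms=2/7b
5) 351.648ms=8/7b +87.912ms=2/7b
6) 439.56ms=10/7b +87.912ms=2/7b
7) 527.473ms=12/7b +87.912ms=2/7b
Σ=2b of 2 (195bpm 2/4) — PASS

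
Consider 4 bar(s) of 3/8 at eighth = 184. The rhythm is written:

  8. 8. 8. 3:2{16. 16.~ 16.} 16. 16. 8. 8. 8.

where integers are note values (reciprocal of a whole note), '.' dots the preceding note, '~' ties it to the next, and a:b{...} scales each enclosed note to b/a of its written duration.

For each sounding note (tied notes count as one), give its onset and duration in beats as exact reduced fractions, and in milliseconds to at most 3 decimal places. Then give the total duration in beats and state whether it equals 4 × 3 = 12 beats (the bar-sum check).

1) 0.0ms=0b +489.13ms=3/2b
2) 489.13ms=3/2b +489.13ms=3/2b
3) 978.261ms=3b +489.13ms=3/2b
4) 1467.391ms=9/2b +163.043ms=1/2b
5) 1630.435ms=5b +326.087ms=1b
6) 1956.522ms=6b +244.565ms=3/4b
7) 2201.087ms=27/4b +244.565ms=3/4b
8) 2445.652ms=15/2b +489.13ms=3/2b
9) 2934.783ms=9b +489.13ms=3/2b
10) 3423.913ms=21/2b +489.13ms=3/2b
Σ=12b of 12 (184bpm 3/8) — PASS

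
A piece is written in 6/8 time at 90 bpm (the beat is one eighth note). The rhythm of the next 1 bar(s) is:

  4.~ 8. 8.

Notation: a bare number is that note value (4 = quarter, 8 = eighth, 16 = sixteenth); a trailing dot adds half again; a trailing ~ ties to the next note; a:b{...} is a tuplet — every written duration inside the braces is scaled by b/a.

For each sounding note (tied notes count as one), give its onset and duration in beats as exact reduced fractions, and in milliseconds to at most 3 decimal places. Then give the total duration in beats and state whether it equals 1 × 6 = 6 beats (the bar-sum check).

1) 0.0ms=0b +3000.0ms=9/2b
2) 3000.0ms=9/2b +1000.0ms=3/2b
Σ=6b of 6 (90bpm 6/8) — PASS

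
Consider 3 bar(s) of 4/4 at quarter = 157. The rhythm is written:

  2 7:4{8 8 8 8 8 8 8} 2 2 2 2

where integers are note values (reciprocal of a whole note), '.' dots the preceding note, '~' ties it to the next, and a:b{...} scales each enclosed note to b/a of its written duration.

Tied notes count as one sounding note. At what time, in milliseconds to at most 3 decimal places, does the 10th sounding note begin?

note 10 onset = 6b = 2292.994ms

1. 0.0ms @ 0 + 764.331ms (2)
2. 764.331ms @ 2 + 109.19ms (2/7)
3. 873.521ms @ 16/7 + 109.19ms (2/7)
4. 982.712ms @ 18/7 + 109.19ms (2/7)
5. 1091.902ms @ 20/7 + 109.19ms (2/7)
6. 1201.092ms @ 22/7 + 109.19ms (2/7)
7. 1310.282ms @ 24/7 + 109.19ms (2/7)
8. 1419.472ms @ 26/7 + 109.19ms (2/7)
9. 1528.662ms @ 4 + 764.331ms (2)
10. 2292.994ms @ 6 + 764.331ms (2)
11. 3057.325ms @ 8 + 764.331ms (2)
12. 3821.656ms @ 10 + 764.331ms (2)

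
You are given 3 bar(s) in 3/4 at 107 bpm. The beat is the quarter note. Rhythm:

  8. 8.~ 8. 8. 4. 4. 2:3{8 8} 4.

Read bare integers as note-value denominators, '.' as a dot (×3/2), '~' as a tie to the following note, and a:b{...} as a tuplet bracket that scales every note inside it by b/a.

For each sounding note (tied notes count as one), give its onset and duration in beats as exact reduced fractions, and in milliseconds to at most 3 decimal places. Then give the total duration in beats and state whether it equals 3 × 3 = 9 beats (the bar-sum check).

1) 0.0ms=0b +420.561ms=3/4b
2) 420.561ms=3/4b +841.121ms=3/2b
3) 1261.682ms=9/4b +420.561ms=3/4b
4) 1682.243ms=3b +841.121ms=3/2b
5) 2523.364ms=9/2b +841.121ms=3/2b
6) 3364.486ms=6b +420.561ms=3/4b
7) 3785.047ms=27/4b +420.561ms=3/4b
8) 4205.607ms=15/2b +841.121ms=3/2b
Σ=9b of 9 (107bpm 3/4) — PASS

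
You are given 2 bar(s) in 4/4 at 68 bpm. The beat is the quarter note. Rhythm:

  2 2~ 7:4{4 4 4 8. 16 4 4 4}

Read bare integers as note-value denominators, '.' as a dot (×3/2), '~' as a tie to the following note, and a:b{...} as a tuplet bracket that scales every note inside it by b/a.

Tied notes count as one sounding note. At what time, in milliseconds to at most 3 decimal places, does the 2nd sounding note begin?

1. 0.0ms @ 0 + 1764.706ms (2)
2. 1764.706ms @ 2 + 2268.908ms (18/7)
3. 4033.613ms @ 32/7 + 504.202ms (4/7)
4. 4537.815ms @ 36/7 + 504.202ms (4/7)
5. 5042.017ms @ 40/7 + 378.151ms (3/7)
6. 5420.168ms @ 43/7 + 126.05ms (1/7)
7. 5546.218ms @ 44/7 + 504.202ms (4/7)
8. 6050.42ms @ 48/7 + 504.202ms (4/7)
9. 6554.622ms @ 52/7 + 504.202ms (4/7)

note 2 onset = 2b = 1764.706ms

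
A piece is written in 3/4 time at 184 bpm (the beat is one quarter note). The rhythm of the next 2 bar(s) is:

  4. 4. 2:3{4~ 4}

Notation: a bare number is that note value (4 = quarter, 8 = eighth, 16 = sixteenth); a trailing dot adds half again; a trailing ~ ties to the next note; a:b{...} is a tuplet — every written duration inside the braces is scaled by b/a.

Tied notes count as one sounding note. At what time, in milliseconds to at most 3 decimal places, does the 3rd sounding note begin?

note 3 onset = 3b = 978.261ms

1. 0.0ms @ 0 + 489.13ms (3/2)
2. 489.13ms @ 3/2 + 489.13ms (3/2)
3. 978.261ms @ 3 + 978.261ms (3)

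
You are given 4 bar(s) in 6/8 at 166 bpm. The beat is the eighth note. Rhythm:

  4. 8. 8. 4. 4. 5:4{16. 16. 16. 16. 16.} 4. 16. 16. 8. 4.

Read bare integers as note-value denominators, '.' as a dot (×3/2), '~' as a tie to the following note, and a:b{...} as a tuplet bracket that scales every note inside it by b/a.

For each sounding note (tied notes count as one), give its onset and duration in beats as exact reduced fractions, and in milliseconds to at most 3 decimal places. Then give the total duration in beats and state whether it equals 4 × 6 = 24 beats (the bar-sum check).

1) 0.0ms=0b +1084.337ms=3b
2) 1084.337ms=3b +542.169ms=3/2b
3) 1626.506ms=9/2b +542.169ms=3/2b
4) 2168.675ms=6b +1084.337ms=3b
5) 3253.012ms=9b +1084.337ms=3b
6) 4337.349ms=12b +216.867ms=3/5b
7) 4554.217ms=63/5b +216.867ms=3/5b
8) 4771.084ms=66/5b +216.867ms=3/5b
9) 4987.952ms=69/5b +216.867ms=3/5b
10) 5204.819ms=72/5b +216.867ms=3/5b
11) 5421.687ms=15b +1084.337ms=3b
12) 6506.024ms=18b +271.084ms=3/4b
13) 6777.108ms=75/4b +271.084ms=3/4b
14) 7048.193ms=39/2b +542.169ms=3/2b
15) 7590.361ms=21b +1084.337ms=3b
Σ=24b of 24 (166bpm 6/8) — PASS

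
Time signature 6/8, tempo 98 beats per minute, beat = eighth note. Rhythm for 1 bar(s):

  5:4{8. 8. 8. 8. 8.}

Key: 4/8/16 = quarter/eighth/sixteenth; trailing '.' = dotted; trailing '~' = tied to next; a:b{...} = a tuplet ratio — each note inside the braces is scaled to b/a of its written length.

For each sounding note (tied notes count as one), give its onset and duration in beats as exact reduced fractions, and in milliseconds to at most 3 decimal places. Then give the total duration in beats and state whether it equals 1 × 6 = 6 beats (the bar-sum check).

1) 0.0ms=0b +734.694ms=6/5b
2) 734.694ms=6/5b +734.694ms=6/5b
3) 1469.388ms=12/5b +734.694ms=6/5b
4) 2204.082ms=18/5b +734.694ms=6/5b
5) 2938.776ms=24/5b +734.694ms=6/5b
Σ=6b of 6 (98bpm 6/8) — PASS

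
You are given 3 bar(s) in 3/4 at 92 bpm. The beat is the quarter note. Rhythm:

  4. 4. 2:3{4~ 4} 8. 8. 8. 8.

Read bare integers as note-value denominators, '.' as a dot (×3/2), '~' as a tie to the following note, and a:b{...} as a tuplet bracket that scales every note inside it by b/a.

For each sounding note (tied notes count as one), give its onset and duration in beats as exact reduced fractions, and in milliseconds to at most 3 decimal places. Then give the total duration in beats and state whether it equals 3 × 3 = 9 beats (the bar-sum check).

1) 0.0ms=0b +978.261ms=3/2b
2) 978.261ms=3/2b +978.261ms=3/2b
3) 1956.522ms=3b +1956.522ms=3b
4) 3913.043ms=6b +489.13ms=3/4b
5) 4402.174ms=27/4b +489.13ms=3/4b
6) 4891.304ms=15/2b +489.13ms=3/4b
7) 5380.435ms=33/4b +489.13ms=3/4b
Σ=9b of 9 (92bpm 3/4) — PASS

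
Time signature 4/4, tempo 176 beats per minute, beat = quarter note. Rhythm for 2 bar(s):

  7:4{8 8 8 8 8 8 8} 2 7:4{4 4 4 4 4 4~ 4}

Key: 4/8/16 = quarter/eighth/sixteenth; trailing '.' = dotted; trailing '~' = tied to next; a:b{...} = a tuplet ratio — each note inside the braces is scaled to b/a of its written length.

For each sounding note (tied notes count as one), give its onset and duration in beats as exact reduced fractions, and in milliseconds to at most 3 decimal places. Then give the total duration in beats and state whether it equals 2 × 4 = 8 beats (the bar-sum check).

1) 0.0ms=0b +97.403ms=2/7b
2) 97.403ms=2/7b +97.403ms=2/7b
3) 194.805ms=4/7b +97.403ms=2/7b
4) 292.208ms=6/7b +97.403ms=2/7b
5) 389.61ms=8/7b +97.403ms=2/7b
6) 487.013ms=10/7b +97.403ms=2/7b
7) 584.416ms=12/7b +97.403ms=2/7b
8) 681.818ms=2b +681.818ms=2b
9) 1363.636ms=4b +194.805ms=4/7b
10) 1558.442ms=32/7b +194.805ms=4/7b
11) 1753.247ms=36/7b +194.805ms=4/7b
12) 1948.052ms=40/7b +194.805ms=4/7b
13) 2142.857ms=44/7b +194.805ms=4/7b
14) 2337.662ms=48/7b +389.61ms=8/7b
Σ=8b of 8 (176bpm 4/4) — PASS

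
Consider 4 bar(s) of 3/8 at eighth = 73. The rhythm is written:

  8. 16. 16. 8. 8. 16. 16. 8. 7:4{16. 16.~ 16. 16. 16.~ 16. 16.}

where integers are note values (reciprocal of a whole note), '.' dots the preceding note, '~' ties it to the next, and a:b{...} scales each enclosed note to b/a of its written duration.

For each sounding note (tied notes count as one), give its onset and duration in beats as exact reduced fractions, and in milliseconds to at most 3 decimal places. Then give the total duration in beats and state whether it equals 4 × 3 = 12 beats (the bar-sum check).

1) 0.0ms=0b +1232.877ms=3/2b
2) 1232.877ms=3/2b +616.438ms=3/4b
3) 1849.315ms=9/4b +616.438ms=3/4b
4) 2465.753ms=3b +1232.877ms=3/2b
5) 3698.63ms=9/2b +1232.877ms=3/2b
6) 4931.507ms=6b +616.438ms=3/4b
7) 5547.945ms=27/4b +616.438ms=3/4b
8) 6164.384ms=15/2b +1232.877ms=3/2b
9) 7397.26ms=9b +352.25ms=3/7b
10) 7749.511ms=66/7b +704.501ms=6/7b
11) 8454.012ms=72/7b +352.25ms=3/7b
12) 8806.262ms=75/7b +704.501ms=6/7b
13) 9510.763ms=81/7b +352.25ms=3/7b
Σ=12b of 12 (73bpm 3/8) — PASS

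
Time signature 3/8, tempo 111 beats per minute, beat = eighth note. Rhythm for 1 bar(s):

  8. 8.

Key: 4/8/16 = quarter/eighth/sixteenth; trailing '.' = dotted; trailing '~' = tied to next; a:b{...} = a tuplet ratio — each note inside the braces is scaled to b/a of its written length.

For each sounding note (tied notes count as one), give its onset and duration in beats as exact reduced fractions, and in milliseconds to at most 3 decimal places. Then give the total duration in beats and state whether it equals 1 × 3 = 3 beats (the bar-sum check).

1) 0.0ms=0b +810.811ms=3/2b
2) 810.811ms=3/2b +810.811ms=3/2b
Σ=3b of 3 (111bpm 3/8) — PASS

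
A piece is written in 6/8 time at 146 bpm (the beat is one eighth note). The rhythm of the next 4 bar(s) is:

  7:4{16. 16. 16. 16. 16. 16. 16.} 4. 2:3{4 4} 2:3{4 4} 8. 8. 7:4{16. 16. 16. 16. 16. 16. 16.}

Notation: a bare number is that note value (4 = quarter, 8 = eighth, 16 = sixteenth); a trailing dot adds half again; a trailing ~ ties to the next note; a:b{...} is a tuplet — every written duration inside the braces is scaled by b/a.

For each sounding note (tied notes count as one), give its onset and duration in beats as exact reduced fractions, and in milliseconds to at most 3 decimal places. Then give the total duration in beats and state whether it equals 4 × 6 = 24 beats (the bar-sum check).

1) 0.0ms=0b +176.125ms=3/7b
2) 176.125ms=3/7b +176.125ms=3/7b
3) 352.25ms=6/7b +176.125ms=3/7b
4) 528.376ms=9/7b +176.125ms=3/7b
5) 704.501ms=12/7b +176.125ms=3/7b
6) 880.626ms=15/7b +176.125ms=3/7b
7) 1056.751ms=18/7b +176.125ms=3/7b
8) 1232.877ms=3b +1232.877ms=3b
9) 2465.753ms=6b +1232.877ms=3b
10) 3698.63ms=9b +1232.877ms=3b
11) 4931.507ms=12b +1232.877ms=3b
12) 6164.384ms=15b +1232.877ms=3b
13) 7397.26ms=18b +616.438ms=3/2b
14) 8013.699ms=39/2b +616.438ms=3/2b
15) 8630.137ms=21b +176.125ms=3/7b
16) 8806.262ms=150/7b +176.125ms=3/7b
17) 8982.387ms=153/7b +176.125ms=3/7b
18) 9158.513ms=156/7b +176.125ms=3/7b
19) 9334.638ms=159/7b +176.125ms=3/7b
20) 9510.763ms=162/7b +176.125ms=3/7b
21) 9686.888ms=165/7b +176.125ms=3/7b
Σ=24b of 24 (146bpm 6/8) — PASS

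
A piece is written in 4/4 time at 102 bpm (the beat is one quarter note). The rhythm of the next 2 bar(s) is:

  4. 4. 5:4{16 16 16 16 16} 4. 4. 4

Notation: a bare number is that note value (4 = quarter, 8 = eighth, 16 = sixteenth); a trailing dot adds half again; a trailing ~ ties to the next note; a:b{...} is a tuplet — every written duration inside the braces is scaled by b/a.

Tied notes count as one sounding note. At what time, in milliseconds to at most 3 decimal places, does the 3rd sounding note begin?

1. 0.0ms @ 0 + 882.353ms (3/2)
2. 882.353ms @ 3/2 + 882.353ms (3/2)
3. 1764.706ms @ 3 + 117.647ms (1/5)
4. 1882.353ms @ 16/5 + 117.647ms (1/5)
5. 2000.0ms @ 17/5 + 117.647ms (1/5)
6. 2117.647ms @ 18/5 + 117.647ms (1/5)
7. 2235.294ms @ 19/5 + 117.647ms (1/5)
8. 2352.941ms @ 4 + 882.353ms (3/2)
9. 3235.294ms @ 11/2 + 882.353ms (3/2)
10. 4117.647ms @ 7 + 588.235ms (1)

note 3 onset = 3b = 1764.706ms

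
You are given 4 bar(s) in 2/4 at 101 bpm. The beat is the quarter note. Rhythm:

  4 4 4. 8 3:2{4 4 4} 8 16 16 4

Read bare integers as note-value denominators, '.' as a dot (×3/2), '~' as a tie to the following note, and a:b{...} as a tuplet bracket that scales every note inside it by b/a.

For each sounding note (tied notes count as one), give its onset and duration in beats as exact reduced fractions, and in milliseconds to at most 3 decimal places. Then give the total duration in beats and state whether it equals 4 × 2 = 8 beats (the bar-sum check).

1) 0.0ms=0b +594.059ms=1b
2) 594.059ms=1b +594.059ms=1b
3) 1188.119ms=2b +891.089ms=3/2b
4) 2079.208ms=7/2b +297.03ms=1/2b
5) 2376.238ms=4b +396.04ms=2/3b
6) 2772.277ms=14/3b +396.04ms=2/3b
7) 3168.317ms=16/3b +396.04ms=2/3b
8) 3564.356ms=6b +297.03ms=1/2b
9) 3861.386ms=13/2b +148.515ms=1/4b
10) 4009.901ms=27/4b +148.515ms=1/4b
11) 4158.416ms=7b +594.059ms=1b
Σ=8b of 8 (101bpm 2/4) — PASS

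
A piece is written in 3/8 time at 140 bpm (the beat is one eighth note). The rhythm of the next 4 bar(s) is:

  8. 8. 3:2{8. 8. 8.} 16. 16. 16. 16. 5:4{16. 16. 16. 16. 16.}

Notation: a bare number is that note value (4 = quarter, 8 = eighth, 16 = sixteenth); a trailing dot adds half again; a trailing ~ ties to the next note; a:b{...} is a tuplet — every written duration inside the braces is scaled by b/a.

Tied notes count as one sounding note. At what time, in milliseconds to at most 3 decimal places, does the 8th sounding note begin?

note 8 onset = 15/2b = 3214.286ms

1. 0.0ms @ 0 + 642.857ms (3/2)
2. 642.857ms @ 3/2 + 642.857ms (3/2)
3. 1285.714ms @ 3 + 428.571ms (1)
4. 1714.286ms @ 4 + 428.571ms (1)
5. 2142.857ms @ 5 + 428.571ms (1)
6. 2571.429ms @ 6 + 321.429ms (3/4)
7. 2892.857ms @ 27/4 + 321.429ms (3/4)
8. 3214.286ms @ 15/2 + 321.429ms (3/4)
9. 3535.714ms @ 33/4 + 321.429ms (3/4)
10. 3857.143ms @ 9 + 257.143ms (3/5)
11. 4114.286ms @ 48/5 + 257.143ms (3/5)
12. 4371.429ms @ 51/5 + 257.143ms (3/5)
13. 4628.571ms @ 54/5 + 257.143ms (3/5)
14. 4885.714ms @ 57/5 + 257.143ms (3/5)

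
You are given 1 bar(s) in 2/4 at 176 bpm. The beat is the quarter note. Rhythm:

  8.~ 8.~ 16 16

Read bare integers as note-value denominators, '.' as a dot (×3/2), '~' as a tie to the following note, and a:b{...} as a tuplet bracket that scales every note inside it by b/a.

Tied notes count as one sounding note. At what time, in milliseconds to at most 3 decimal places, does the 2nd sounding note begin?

note 2 onset = 7/4b = 596.591ms

1. 0.0ms @ 0 + 596.591ms (7/4)
2. 596.591ms @ 7/4 + 85.227ms (1/4)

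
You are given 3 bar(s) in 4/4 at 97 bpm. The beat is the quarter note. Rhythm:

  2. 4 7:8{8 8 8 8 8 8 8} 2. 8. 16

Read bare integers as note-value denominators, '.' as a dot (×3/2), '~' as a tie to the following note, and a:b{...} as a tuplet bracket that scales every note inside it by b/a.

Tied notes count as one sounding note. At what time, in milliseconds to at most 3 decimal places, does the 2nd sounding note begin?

note 2 onset = 3b = 1855.67ms

1. 0.0ms @ 0 + 1855.67ms (3)
2. 1855.67ms @ 3 + 618.557ms (1)
3. 2474.227ms @ 4 + 353.461ms (4/7)
4. 2827.688ms @ 32/7 + 353.461ms (4/7)
5. 3181.149ms @ 36/7 + 353.461ms (4/7)
6. 3534.61ms @ 40/7 + 353.461ms (4/7)
7. 3888.071ms @ 44/7 + 353.461ms (4/7)
8. 4241.532ms @ 48/7 + 353.461ms (4/7)
9. 4594.993ms @ 52/7 + 353.461ms (4/7)
10. 4948.454ms @ 8 + 1855.67ms (3)
11. 6804.124ms @ 11 + 463.918ms (3/4)
12. 7268.041ms @ 47/4 + 154.639ms (1/4)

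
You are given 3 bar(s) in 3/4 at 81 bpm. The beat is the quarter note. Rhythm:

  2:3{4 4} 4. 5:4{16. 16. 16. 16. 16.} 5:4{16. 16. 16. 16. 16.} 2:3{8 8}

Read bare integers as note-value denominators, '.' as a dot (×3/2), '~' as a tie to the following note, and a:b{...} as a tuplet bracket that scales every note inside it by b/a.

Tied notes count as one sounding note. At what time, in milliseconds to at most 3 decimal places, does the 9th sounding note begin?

note 9 onset = 6b = 4444.444ms

1. 0.0ms @ 0 + 1111.111ms (3/2)
2. 1111.111ms @ 3/2 + 1111.111ms (3/2)
3. 2222.222ms @ 3 + 1111.111ms (3/2)
4. 3333.333ms @ 9/2 + 222.222ms (3/10)
5. 3555.556ms @ 24/5 + 222.222ms (3/10)
6. 3777.778ms @ 51/10 + 222.222ms (3/10)
7. 4000.0ms @ 27/5 + 222.222ms (3/10)
8. 4222.222ms @ 57/10 + 222.222ms (3/10)
9. 4444.444ms @ 6 + 222.222ms (3/10)
10. 4666.667ms @ 63/10 + 222.222ms (3/10)
11. 4888.889ms @ 33/5 + 222.222ms (3/10)
12. 5111.111ms @ 69/10 + 222.222ms (3/10)
13. 5333.333ms @ 36/5 + 222.222ms (3/10)
14. 5555.556ms @ 15/2 + 555.556ms (3/4)
15. 6111.111ms @ 33/4 + 555.556ms (3/4)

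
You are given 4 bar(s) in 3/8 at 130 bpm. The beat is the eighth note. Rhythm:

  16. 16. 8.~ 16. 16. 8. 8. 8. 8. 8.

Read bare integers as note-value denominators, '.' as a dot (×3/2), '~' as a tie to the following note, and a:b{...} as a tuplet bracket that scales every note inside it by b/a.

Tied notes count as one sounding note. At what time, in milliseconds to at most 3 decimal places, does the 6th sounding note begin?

1. 0.0ms @ 0 + 346.154ms (3/4)
2. 346.154ms @ 3/4 + 346.154ms (3/4)
3. 692.308ms @ 3/2 + 1038.462ms (9/4)
4. 1730.769ms @ 15/4 + 346.154ms (3/4)
5. 2076.923ms @ 9/2 + 692.308ms (3/2)
6. 2769.231ms @ 6 + 692.308ms (3/2)
7. 3461.538ms @ 15/2 + 692.308ms (3/2)
8. 4153.846ms @ 9 + 692.308ms (3/2)
9. 4846.154ms @ 21/2 + 692.308ms (3/2)

note 6 onset = 6b = 2769.231ms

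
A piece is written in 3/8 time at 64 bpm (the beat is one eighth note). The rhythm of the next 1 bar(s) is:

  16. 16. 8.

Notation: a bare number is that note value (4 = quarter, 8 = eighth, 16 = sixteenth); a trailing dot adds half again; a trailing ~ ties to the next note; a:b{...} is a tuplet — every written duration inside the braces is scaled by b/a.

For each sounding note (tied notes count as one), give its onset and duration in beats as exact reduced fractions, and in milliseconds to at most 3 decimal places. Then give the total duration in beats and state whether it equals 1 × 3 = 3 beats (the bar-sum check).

1) 0.0ms=0b +703.125ms=3/4b
2) 703.125ms=3/4b +703.125ms=3/4b
3) 1406.25ms=3/2b +1406.25ms=3/2b
Σ=3b of 3 (64bpm 3/8) — PASS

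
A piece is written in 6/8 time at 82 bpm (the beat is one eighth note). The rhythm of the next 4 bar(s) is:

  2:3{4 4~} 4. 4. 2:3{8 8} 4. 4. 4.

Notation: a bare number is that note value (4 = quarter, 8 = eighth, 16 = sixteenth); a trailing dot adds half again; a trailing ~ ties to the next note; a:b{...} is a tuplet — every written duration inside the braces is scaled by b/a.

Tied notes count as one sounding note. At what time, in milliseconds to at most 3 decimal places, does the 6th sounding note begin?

1. 0.0ms @ 0 + 2195.122ms (3)
2. 2195.122ms @ 3 + 4390.244ms (6)
3. 6585.366ms @ 9 + 2195.122ms (3)
4. 8780.488ms @ 12 + 1097.561ms (3/2)
5. 9878.049ms @ 27/2 + 1097.561ms (3/2)
6. 10975.61ms @ 15 + 2195.122ms (3)
7. 13170.732ms @ 18 + 2195.122ms (3)
8. 15365.854ms @ 21 + 2195.122ms (3)

note 6 onset = 15b = 10975.61ms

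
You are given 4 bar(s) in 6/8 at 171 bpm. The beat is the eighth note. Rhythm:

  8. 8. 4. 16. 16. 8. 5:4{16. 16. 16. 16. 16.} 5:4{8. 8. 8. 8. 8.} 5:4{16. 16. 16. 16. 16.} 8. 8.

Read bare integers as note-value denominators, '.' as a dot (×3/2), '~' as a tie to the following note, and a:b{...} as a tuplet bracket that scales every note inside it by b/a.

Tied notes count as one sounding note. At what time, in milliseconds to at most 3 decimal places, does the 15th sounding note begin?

note 15 onset = 78/5b = 5473.684ms

1. 0.0ms @ 0 + 526.316ms (3/2)
2. 526.316ms @ 3/2 + 526.316ms (3/2)
3. 1052.632ms @ 3 + 1052.632ms (3)
4. 2105.263ms @ 6 + 263.158ms (3/4)
5. 2368.421ms @ 27/4 + 263.158ms (3/4)
6. 2631.579ms @ 15/2 + 526.316ms (3/2)
7. 3157.895ms @ 9 + 210.526ms (3/5)
8. 3368.421ms @ 48/5 + 210.526ms (3/5)
9. 3578.947ms @ 51/5 + 210.526ms (3/5)
10. 3789.474ms @ 54/5 + 210.526ms (3/5)
11. 4000.0ms @ 57/5 + 210.526ms (3/5)
12. 4210.526ms @ 12 + 421.053ms (6/5)
13. 4631.579ms @ 66/5 + 421.053ms (6/5)
14. 5052.632ms @ 72/5 + 421.053ms (6/5)
15. 5473.684ms @ 78/5 + 421.053ms (6/5)
16. 5894.737ms @ 84/5 + 421.053ms (6/5)
17. 6315.789ms @ 18 + 210.526ms (3/5)
18. 6526.316ms @ 93/5 + 210.526ms (3/5)
19. 6736.842ms @ 96/5 + 210.526ms (3/5)
20. 6947.368ms @ 99/5 + 210.526ms (3/5)
21. 7157.895ms @ 102/5 + 210.526ms (3/5)
22. 7368.421ms @ 21 + 526.316ms (3/2)
23. 7894.737ms @ 45/2 + 526.316ms (3/2)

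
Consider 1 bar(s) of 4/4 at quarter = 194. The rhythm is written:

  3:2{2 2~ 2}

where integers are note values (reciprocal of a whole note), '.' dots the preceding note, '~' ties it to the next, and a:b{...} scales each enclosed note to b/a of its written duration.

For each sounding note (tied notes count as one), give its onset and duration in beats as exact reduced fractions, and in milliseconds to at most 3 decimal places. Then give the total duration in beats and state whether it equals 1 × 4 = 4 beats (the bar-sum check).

1) 0.0ms=0b +412.371ms=4/3b
2) 412.371ms=4/3b +824.742ms=8/3b
Σ=4b of 4 (194bpm 4/4) — PASS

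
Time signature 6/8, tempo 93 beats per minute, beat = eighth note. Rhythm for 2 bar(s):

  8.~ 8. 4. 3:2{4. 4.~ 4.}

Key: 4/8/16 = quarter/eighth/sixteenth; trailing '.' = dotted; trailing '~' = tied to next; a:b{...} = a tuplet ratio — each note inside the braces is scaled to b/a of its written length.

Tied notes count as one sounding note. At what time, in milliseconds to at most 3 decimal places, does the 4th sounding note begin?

1. 0.0ms @ 0 + 1935.484ms (3)
2. 1935.484ms @ 3 + 1935.484ms (3)
3. 3870.968ms @ 6 + 1290.323ms (2)
4. 5161.29ms @ 8 + 2580.645ms (4)

note 4 onset = 8b = 5161.29ms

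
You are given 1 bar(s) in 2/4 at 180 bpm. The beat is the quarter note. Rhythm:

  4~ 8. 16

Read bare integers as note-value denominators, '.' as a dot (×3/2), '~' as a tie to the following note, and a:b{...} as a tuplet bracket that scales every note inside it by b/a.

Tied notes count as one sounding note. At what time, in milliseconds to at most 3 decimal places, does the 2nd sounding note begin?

note 2 onset = 7/4b = 583.333ms

1. 0.0ms @ 0 + 583.333ms (7/4)
2. 583.333ms @ 7/4 + 83.333ms (1/4)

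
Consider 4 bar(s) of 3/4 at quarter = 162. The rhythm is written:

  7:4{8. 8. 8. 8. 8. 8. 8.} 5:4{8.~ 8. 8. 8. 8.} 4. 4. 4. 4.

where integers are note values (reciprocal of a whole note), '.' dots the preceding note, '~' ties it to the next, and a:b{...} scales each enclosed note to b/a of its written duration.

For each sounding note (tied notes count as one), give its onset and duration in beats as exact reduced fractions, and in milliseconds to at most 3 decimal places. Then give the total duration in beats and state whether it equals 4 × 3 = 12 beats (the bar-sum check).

1) 0.0ms=0b +158.73ms=3/7b
2) 158.73ms=3/7b +158.73ms=3/7b
3) 317.46ms=6/7b +158.73ms=3/7b
4) 476.19ms=9/7b +158.73ms=3/7b
5) 634.921ms=12/7b +158.73ms=3/7b
6) 793.651ms=15/7b +158.73ms=3/7b
7) 952.381ms=18/7b +158.73ms=3/7b
8) 1111.111ms=3b +444.444ms=6/5b
9) 1555.556ms=21/5b +222.222ms=3/5b
10) 1777.778ms=24/5b +222.222ms=3/5b
11) 2000.0ms=27/5b +222.222ms=3/5b
12) 2222.222ms=6b +555.556ms=3/2b
13) 2777.778ms=15/2b +555.556ms=3/2b
14) 3333.333ms=9b +555.556ms=3/2b
15) 3888.889ms=21/2b +555.556ms=3/2b
Σ=12b of 12 (162bpm 3/4) — PASS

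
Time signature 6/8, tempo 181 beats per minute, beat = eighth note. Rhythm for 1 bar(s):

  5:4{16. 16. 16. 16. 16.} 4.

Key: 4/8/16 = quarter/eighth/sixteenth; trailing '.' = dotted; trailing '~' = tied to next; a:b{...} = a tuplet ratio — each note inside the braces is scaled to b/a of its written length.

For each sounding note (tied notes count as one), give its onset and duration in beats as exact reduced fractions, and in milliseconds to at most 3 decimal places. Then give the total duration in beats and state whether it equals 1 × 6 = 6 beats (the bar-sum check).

1) 0.0ms=0b +198.895ms=3/5b
2) 198.895ms=3/5b +198.895ms=3/5b
3) 397.79ms=6/5b +198.895ms=3/5b
4) 596.685ms=9/5b +198.895ms=3/5b
5) 795.58ms=12/5b +198.895ms=3/5b
6) 994.475ms=3b +994.475ms=3b
Σ=6b of 6 (181bpm 6/8) — PASS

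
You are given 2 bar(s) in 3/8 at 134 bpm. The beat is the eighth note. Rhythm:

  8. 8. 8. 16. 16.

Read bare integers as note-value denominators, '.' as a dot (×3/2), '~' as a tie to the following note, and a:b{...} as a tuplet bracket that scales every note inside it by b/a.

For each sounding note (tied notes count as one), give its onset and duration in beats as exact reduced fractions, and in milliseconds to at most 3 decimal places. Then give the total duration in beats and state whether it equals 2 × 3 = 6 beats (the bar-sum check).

1) 0.0ms=0b +671.642ms=3/2b
2) 671.642ms=3/2b +671.642ms=3/2b
3) 1343.284ms=3b +671.642ms=3/2b
4) 2014.925ms=9/2b +335.821ms=3/4b
5) 2350.746ms=21/4b +335.821ms=3/4b
Σ=6b of 6 (134bpm 3/8) — PASS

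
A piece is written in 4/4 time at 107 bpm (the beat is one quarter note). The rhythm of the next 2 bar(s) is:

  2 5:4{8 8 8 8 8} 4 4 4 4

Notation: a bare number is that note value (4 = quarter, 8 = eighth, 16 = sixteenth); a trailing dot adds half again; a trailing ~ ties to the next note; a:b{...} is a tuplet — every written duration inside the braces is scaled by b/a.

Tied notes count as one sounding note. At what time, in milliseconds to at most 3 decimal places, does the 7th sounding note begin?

1. 0.0ms @ 0 + 1121.495ms (2)
2. 1121.495ms @ 2 + 224.299ms (2/5)
3. 1345.794ms @ 12/5 + 224.299ms (2/5)
4. 1570.093ms @ 14/5 + 224.299ms (2/5)
5. 1794.393ms @ 16/5 + 224.299ms (2/5)
6. 2018.692ms @ 18/5 + 224.299ms (2/5)
7. 2242.991ms @ 4 + 560.748ms (1)
8. 2803.738ms @ 5 + 560.748ms (1)
9. 3364.486ms @ 6 + 560.748ms (1)
10. 3925.234ms @ 7 + 560.748ms (1)

note 7 onset = 4b = 2242.991ms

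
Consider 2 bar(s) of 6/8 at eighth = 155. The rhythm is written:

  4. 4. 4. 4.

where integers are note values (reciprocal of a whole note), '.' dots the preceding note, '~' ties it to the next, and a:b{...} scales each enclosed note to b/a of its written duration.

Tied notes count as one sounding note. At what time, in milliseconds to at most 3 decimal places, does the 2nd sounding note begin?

note 2 onset = 3b = 1161.29ms

1. 0.0ms @ 0 + 1161.29ms (3)
2. 1161.29ms @ 3 + 1161.29ms (3)
3. 2322.581ms @ 6 + 1161.29ms (3)
4. 3483.871ms @ 9 + 1161.29ms (3)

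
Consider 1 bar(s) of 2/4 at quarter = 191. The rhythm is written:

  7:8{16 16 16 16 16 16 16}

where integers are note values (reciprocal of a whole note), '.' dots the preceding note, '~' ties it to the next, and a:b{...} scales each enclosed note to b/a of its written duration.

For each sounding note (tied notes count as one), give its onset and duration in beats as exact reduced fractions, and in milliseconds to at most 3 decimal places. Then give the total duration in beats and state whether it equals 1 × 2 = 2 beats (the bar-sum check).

1) 0.0ms=0b +89.753ms=2/7b
2) 89.753ms=2/7b +89.753ms=2/7b
3) 179.506ms=4/7b +89.753ms=2/7b
4) 269.26ms=6/7b +89.753ms=2/7b
5) 359.013ms=8/7b +89.753ms=2/7b
6) 448.766ms=10/7b +89.753ms=2/7b
7) 538.519ms=12/7b +89.753ms=2/7b
Σ=2b of 2 (191bpm 2/4) — PASS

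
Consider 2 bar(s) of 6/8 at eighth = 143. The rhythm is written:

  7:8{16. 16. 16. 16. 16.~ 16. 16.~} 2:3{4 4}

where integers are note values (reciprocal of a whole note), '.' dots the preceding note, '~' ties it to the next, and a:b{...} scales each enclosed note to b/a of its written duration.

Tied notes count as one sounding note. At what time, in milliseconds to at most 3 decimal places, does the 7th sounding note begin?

1. 0.0ms @ 0 + 359.64ms (6/7)
2. 359.64ms @ 6/7 + 359.64ms (6/7)
3. 719.281ms @ 12/7 + 359.64ms (6/7)
4. 1078.921ms @ 18/7 + 359.64ms (6/7)
5. 1438.561ms @ 24/7 + 719.281ms (12/7)
6. 2157.842ms @ 36/7 + 1618.382ms (27/7)
7. 3776.224ms @ 9 + 1258.741ms (3)

note 7 onset = 9b = 3776.224ms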